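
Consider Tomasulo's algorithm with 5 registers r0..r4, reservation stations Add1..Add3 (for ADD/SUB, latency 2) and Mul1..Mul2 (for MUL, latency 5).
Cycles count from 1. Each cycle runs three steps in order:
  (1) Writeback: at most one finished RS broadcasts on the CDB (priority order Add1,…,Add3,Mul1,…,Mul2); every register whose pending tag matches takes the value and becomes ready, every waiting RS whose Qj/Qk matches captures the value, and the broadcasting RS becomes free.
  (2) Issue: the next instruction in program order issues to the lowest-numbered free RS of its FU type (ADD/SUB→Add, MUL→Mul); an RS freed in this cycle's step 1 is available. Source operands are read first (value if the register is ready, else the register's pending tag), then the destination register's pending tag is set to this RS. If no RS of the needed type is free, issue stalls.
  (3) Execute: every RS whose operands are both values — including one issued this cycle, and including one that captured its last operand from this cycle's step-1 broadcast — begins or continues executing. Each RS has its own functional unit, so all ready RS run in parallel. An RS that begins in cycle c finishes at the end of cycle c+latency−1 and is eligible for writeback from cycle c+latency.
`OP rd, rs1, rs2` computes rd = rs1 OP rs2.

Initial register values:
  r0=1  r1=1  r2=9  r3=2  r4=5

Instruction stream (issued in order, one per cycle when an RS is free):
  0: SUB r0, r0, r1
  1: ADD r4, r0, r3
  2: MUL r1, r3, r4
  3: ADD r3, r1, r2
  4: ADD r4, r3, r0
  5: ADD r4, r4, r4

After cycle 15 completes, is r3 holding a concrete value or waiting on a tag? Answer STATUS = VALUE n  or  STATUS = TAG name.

c1: issue SUB r0<-Add1 | r0:Add1,r1:1,r2:9,r3:2,r4:5
c2: issue ADD r4<-Add2 | r0:Add1,r1:1,r2:9,r3:2,r4:Add2
c3: CDB Add1=0; issue MUL r1<-Mul1 | r0:0,r1:Mul1,r2:9,r3:2,r4:Add2
c4: issue ADD r3<-Add1 | r0:0,r1:Mul1,r2:9,r3:Add1,r4:Add2
c5: CDB Add2=2; issue ADD r4<-Add2 | r0:0,r1:Mul1,r2:9,r3:Add1,r4:Add2
c6: issue ADD r4<-Add3 | r0:0,r1:Mul1,r2:9,r3:Add1,r4:Add3
c7: - | r0:0,r1:Mul1,r2:9,r3:Add1,r4:Add3
c8: - | r0:0,r1:Mul1,r2:9,r3:Add1,r4:Add3
c9: - | r0:0,r1:Mul1,r2:9,r3:Add1,r4:Add3
c10: CDB Mul1=4 | r0:0,r1:4,r2:9,r3:Add1,r4:Add3
c11: - | r0:0,r1:4,r2:9,r3:Add1,r4:Add3
c12: CDB Add1=13 | r0:0,r1:4,r2:9,r3:13,r4:Add3
c13: - | r0:0,r1:4,r2:9,r3:13,r4:Add3
c14: CDB Add2=13 | r0:0,r1:4,r2:9,r3:13,r4:Add3
c15: - | r0:0,r1:4,r2:9,r3:13,r4:Add3

STATUS = VALUE 13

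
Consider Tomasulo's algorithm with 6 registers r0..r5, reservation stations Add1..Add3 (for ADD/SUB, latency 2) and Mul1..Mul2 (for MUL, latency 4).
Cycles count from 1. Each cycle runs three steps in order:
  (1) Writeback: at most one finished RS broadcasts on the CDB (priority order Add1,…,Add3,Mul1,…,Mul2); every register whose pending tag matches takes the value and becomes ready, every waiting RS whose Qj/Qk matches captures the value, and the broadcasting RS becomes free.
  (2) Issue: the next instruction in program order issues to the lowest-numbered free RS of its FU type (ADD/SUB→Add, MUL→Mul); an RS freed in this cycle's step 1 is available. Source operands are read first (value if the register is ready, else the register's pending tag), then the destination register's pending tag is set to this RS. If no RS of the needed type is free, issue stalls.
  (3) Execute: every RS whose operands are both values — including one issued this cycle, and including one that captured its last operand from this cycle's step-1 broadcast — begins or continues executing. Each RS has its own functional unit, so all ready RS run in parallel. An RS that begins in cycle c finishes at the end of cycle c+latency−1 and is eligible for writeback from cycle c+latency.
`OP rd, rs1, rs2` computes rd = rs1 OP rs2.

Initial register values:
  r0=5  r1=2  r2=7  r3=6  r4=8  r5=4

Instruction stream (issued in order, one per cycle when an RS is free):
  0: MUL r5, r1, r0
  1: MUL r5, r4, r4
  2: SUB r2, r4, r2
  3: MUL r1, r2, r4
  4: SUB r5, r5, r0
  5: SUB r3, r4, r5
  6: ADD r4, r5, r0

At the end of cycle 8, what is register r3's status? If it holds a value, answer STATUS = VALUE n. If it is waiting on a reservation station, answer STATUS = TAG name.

  c1: issue MUL r5<-Mul1  regs: r0:5,r1:2,r2:7,r3:6,r4:8,r5:Mul1
  c2: issue MUL r5<-Mul2  regs: r0:5,r1:2,r2:7,r3:6,r4:8,r5:Mul2
  c3: issue SUB r2<-Add1  regs: r0:5,r1:2,r2:Add1,r3:6,r4:8,r5:Mul2
  c4: stall  regs: r0:5,r1:2,r2:Add1,r3:6,r4:8,r5:Mul2
  c5: CDB Add1=1; stall  regs: r0:5,r1:2,r2:1,r3:6,r4:8,r5:Mul2
  c6: CDB Mul1=10; issue MUL r1<-Mul1  regs: r0:5,r1:Mul1,r2:1,r3:6,r4:8,r5:Mul2
  c7: CDB Mul2=64; issue SUB r5<-Add1  regs: r0:5,r1:Mul1,r2:1,r3:6,r4:8,r5:Add1
  c8: issue SUB r3<-Add2  regs: r0:5,r1:Mul1,r2:1,r3:Add2,r4:8,r5:Add1

STATUS = TAG Add2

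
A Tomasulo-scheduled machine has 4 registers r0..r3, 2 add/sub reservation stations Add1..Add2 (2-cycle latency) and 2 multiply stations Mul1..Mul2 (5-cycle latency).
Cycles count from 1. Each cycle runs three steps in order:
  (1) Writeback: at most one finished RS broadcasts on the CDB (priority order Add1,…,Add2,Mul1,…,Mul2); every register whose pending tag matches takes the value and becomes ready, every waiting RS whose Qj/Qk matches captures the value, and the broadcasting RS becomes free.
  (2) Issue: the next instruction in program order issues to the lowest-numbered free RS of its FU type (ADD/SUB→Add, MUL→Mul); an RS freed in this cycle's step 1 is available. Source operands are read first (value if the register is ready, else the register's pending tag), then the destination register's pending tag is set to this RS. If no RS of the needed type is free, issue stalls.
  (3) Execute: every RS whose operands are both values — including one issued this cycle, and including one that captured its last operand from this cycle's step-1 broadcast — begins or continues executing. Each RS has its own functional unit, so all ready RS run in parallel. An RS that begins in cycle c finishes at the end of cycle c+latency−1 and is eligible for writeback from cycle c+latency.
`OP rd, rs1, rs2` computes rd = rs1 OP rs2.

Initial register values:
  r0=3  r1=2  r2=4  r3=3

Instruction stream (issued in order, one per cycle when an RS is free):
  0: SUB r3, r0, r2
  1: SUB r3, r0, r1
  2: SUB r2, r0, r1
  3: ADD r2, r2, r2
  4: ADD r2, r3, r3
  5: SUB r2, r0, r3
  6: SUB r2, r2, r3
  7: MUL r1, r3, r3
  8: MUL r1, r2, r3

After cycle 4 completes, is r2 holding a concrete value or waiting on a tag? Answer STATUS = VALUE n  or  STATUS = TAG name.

c1: issue SUB r3<-Add1 | r0:3,r1:2,r2:4,r3:Add1
c2: issue SUB r3<-Add2 | r0:3,r1:2,r2:4,r3:Add2
c3: CDB Add1=-1; issue SUB r2<-Add1 | r0:3,r1:2,r2:Add1,r3:Add2
c4: CDB Add2=1; issue ADD r2<-Add2 | r0:3,r1:2,r2:Add2,r3:1

STATUS = TAG Add2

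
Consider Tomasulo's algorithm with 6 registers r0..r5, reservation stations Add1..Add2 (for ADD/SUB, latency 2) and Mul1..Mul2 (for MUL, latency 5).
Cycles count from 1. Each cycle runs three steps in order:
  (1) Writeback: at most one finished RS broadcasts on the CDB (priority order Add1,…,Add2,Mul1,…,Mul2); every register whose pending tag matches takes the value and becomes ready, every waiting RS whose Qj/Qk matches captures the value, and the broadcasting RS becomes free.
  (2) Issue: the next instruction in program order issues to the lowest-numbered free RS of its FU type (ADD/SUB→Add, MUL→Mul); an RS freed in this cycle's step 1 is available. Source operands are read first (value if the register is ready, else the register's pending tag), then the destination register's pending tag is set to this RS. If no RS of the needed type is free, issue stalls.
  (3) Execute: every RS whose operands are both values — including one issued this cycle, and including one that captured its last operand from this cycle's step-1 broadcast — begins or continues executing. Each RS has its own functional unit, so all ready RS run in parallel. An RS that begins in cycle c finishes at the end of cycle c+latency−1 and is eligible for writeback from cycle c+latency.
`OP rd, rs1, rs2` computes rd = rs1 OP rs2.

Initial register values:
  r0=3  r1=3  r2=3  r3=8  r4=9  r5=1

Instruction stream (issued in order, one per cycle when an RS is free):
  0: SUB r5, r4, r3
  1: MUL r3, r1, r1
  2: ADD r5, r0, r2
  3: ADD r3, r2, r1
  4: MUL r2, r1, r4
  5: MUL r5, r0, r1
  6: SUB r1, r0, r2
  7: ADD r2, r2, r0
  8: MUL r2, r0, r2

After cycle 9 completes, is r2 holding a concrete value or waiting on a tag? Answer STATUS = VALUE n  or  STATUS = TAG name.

STATUS = TAG Add2

  c1: issue SUB r5<-Add1  regs: r0:3,r1:3,r2:3,r3:8,r4:9,r5:Add1
  c2: issue MUL r3<-Mul1  regs: r0:3,r1:3,r2:3,r3:Mul1,r4:9,r5:Add1
  c3: CDB Add1=1; issue ADD r5<-Add1  regs: r0:3,r1:3,r2:3,r3:Mul1,r4:9,r5:Add1
  c4: issue ADD r3<-Add2  regs: r0:3,r1:3,r2:3,r3:Add2,r4:9,r5:Add1
  c5: CDB Add1=6; issue MUL r2<-Mul2  regs: r0:3,r1:3,r2:Mul2,r3:Add2,r4:9,r5:6
  c6: CDB Add2=6; stall  regs: r0:3,r1:3,r2:Mul2,r3:6,r4:9,r5:6
  c7: CDB Mul1=9; issue MUL r5<-Mul1  regs: r0:3,r1:3,r2:Mul2,r3:6,r4:9,r5:Mul1
  c8: issue SUB r1<-Add1  regs: r0:3,r1:Add1,r2:Mul2,r3:6,r4:9,r5:Mul1
  c9: issue ADD r2<-Add2  regs: r0:3,r1:Add1,r2:Add2,r3:6,r4:9,r5:Mul1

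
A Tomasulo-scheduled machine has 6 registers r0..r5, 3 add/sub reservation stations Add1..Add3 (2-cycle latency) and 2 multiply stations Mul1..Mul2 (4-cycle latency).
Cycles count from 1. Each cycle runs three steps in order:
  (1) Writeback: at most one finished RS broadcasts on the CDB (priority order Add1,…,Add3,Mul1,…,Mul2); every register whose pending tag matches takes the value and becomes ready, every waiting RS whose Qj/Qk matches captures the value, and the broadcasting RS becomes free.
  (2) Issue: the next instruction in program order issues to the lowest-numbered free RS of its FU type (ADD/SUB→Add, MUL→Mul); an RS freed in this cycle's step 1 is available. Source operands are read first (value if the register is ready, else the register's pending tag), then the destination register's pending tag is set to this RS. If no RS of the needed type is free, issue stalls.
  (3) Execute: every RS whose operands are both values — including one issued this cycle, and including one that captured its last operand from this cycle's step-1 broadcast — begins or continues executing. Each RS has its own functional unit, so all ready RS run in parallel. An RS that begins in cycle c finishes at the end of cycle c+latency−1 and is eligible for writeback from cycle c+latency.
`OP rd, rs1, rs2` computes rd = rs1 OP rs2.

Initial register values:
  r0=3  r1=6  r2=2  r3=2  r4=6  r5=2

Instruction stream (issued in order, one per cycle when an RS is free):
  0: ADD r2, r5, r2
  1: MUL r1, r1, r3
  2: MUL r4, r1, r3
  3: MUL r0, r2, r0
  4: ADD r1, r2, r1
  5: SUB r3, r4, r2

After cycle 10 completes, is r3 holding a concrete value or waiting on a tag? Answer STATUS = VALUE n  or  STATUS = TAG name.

  c1: issue ADD r2<-Add1  regs: r0:3,r1:6,r2:Add1,r3:2,r4:6,r5:2
  c2: issue MUL r1<-Mul1  regs: r0:3,r1:Mul1,r2:Add1,r3:2,r4:6,r5:2
  c3: CDB Add1=4; issue MUL r4<-Mul2  regs: r0:3,r1:Mul1,r2:4,r3:2,r4:Mul2,r5:2
  c4: stall  regs: r0:3,r1:Mul1,r2:4,r3:2,r4:Mul2,r5:2
  c5: stall  regs: r0:3,r1:Mul1,r2:4,r3:2,r4:Mul2,r5:2
  c6: CDB Mul1=12; issue MUL r0<-Mul1  regs: r0:Mul1,r1:12,r2:4,r3:2,r4:Mul2,r5:2
  c7: issue ADD r1<-Add1  regs: r0:Mul1,r1:Add1,r2:4,r3:2,r4:Mul2,r5:2
  c8: issue SUB r3<-Add2  regs: r0:Mul1,r1:Add1,r2:4,r3:Add2,r4:Mul2,r5:2
  c9: CDB Add1=16  regs: r0:Mul1,r1:16,r2:4,r3:Add2,r4:Mul2,r5:2
  c10: CDB Mul1=12  regs: r0:12,r1:16,r2:4,r3:Add2,r4:Mul2,r5:2

STATUS = TAG Add2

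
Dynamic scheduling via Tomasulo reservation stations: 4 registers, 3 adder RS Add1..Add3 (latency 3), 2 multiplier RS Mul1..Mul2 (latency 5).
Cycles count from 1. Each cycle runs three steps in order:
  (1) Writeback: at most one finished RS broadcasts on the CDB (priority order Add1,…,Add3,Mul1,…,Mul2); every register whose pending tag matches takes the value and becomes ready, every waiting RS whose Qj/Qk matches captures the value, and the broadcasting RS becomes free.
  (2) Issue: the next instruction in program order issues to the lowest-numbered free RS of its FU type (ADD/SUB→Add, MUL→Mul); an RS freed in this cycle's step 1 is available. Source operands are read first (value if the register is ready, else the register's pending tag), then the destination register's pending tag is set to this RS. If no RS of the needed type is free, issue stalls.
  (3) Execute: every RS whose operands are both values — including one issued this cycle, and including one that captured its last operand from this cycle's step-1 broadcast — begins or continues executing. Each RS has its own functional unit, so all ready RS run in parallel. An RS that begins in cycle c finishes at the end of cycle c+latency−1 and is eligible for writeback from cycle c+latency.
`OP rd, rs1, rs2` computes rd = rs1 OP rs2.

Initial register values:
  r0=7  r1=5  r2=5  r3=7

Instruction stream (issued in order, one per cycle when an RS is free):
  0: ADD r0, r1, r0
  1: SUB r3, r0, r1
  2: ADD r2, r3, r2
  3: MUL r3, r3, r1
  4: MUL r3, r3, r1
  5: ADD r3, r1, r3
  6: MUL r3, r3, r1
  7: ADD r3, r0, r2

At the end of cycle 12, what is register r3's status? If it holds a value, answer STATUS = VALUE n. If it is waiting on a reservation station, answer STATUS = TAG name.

c1: issue ADD r0<-Add1 | r0:Add1,r1:5,r2:5,r3:7
c2: issue SUB r3<-Add2 | r0:Add1,r1:5,r2:5,r3:Add2
c3: issue ADD r2<-Add3 | r0:Add1,r1:5,r2:Add3,r3:Add2
c4: CDB Add1=12; issue MUL r3<-Mul1 | r0:12,r1:5,r2:Add3,r3:Mul1
c5: issue MUL r3<-Mul2 | r0:12,r1:5,r2:Add3,r3:Mul2
c6: issue ADD r3<-Add1 | r0:12,r1:5,r2:Add3,r3:Add1
c7: CDB Add2=7; stall | r0:12,r1:5,r2:Add3,r3:Add1
c8: stall | r0:12,r1:5,r2:Add3,r3:Add1
c9: stall | r0:12,r1:5,r2:Add3,r3:Add1
c10: CDB Add3=12; stall | r0:12,r1:5,r2:12,r3:Add1
c11: stall | r0:12,r1:5,r2:12,r3:Add1
c12: CDB Mul1=35; issue MUL r3<-Mul1 | r0:12,r1:5,r2:12,r3:Mul1

STATUS = TAG Mul1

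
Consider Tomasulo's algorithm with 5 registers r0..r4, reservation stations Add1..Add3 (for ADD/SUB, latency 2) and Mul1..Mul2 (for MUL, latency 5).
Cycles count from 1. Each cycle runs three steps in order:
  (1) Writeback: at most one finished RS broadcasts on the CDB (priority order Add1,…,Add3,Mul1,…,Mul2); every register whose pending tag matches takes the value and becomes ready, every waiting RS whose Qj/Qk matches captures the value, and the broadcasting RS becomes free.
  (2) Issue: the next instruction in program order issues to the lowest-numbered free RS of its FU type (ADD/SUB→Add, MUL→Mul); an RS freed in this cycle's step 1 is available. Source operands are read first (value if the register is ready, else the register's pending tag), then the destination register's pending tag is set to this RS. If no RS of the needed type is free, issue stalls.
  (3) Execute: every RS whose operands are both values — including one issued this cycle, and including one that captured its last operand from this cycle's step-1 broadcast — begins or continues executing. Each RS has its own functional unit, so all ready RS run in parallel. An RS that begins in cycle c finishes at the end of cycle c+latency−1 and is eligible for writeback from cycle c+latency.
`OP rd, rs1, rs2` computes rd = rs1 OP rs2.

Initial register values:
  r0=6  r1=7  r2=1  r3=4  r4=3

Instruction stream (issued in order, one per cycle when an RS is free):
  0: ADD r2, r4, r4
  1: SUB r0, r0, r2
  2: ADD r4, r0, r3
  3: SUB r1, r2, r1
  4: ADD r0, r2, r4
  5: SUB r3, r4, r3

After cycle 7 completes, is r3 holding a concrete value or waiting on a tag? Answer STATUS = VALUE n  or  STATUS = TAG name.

STATUS = TAG Add3

c1: issue ADD r2<-Add1 | r0:6,r1:7,r2:Add1,r3:4,r4:3
c2: issue SUB r0<-Add2 | r0:Add2,r1:7,r2:Add1,r3:4,r4:3
c3: CDB Add1=6; issue ADD r4<-Add1 | r0:Add2,r1:7,r2:6,r3:4,r4:Add1
c4: issue SUB r1<-Add3 | r0:Add2,r1:Add3,r2:6,r3:4,r4:Add1
c5: CDB Add2=0; issue ADD r0<-Add2 | r0:Add2,r1:Add3,r2:6,r3:4,r4:Add1
c6: CDB Add3=-1; issue SUB r3<-Add3 | r0:Add2,r1:-1,r2:6,r3:Add3,r4:Add1
c7: CDB Add1=4 | r0:Add2,r1:-1,r2:6,r3:Add3,r4:4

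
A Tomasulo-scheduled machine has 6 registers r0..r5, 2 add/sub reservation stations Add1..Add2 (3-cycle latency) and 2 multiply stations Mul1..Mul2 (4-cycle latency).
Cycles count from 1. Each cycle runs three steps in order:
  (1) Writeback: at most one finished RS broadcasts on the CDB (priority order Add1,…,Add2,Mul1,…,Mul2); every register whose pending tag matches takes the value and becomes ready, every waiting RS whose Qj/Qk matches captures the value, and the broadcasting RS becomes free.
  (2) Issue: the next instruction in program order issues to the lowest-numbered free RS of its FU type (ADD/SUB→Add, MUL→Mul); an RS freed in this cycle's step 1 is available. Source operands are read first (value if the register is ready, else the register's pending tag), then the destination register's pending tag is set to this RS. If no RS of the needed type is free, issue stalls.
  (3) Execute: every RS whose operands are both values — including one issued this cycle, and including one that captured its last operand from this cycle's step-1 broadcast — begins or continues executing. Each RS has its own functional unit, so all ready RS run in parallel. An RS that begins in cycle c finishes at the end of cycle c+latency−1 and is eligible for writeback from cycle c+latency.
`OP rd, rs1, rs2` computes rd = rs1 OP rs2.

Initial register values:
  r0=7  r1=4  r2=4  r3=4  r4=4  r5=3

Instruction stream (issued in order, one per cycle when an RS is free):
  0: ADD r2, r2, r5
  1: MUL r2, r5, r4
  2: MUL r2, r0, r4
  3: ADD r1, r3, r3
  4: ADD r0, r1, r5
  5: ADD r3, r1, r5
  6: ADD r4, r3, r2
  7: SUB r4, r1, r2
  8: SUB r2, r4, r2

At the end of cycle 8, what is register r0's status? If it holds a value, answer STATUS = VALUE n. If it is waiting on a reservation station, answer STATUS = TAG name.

  c1: issue ADD r2<-Add1  regs: r0:7,r1:4,r2:Add1,r3:4,r4:4,r5:3
  c2: issue MUL r2<-Mul1  regs: r0:7,r1:4,r2:Mul1,r3:4,r4:4,r5:3
  c3: issue MUL r2<-Mul2  regs: r0:7,r1:4,r2:Mul2,r3:4,r4:4,r5:3
  c4: CDB Add1=7; issue ADD r1<-Add1  regs: r0:7,r1:Add1,r2:Mul2,r3:4,r4:4,r5:3
  c5: issue ADD r0<-Add2  regs: r0:Add2,r1:Add1,r2:Mul2,r3:4,r4:4,r5:3
  c6: CDB Mul1=12; stall  regs: r0:Add2,r1:Add1,r2:Mul2,r3:4,r4:4,r5:3
  c7: CDB Add1=8; issue ADD r3<-Add1  regs: r0:Add2,r1:8,r2:Mul2,r3:Add1,r4:4,r5:3
  c8: CDB Mul2=28; stall  regs: r0:Add2,r1:8,r2:28,r3:Add1,r4:4,r5:3

STATUS = TAG Add2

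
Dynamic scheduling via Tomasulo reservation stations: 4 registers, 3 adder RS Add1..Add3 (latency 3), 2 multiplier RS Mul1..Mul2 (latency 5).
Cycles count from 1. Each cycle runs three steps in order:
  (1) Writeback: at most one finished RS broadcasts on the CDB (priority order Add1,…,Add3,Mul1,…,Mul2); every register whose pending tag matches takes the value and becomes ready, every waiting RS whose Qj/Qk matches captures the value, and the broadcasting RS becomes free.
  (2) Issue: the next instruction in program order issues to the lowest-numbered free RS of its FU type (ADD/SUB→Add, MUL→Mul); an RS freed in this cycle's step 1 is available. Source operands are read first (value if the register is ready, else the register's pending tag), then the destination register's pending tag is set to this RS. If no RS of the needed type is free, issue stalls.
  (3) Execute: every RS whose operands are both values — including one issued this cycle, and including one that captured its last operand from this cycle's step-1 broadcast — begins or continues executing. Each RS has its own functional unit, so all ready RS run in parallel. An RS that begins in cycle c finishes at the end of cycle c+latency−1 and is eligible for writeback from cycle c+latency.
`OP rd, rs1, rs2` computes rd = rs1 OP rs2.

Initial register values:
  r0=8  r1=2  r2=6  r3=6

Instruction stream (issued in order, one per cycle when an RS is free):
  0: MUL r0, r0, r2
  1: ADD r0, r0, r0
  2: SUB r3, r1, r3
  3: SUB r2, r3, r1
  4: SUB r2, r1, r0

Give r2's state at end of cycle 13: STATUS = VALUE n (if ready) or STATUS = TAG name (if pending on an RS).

STATUS = VALUE -94

  c1: issue MUL r0<-Mul1  regs: r0:Mul1,r1:2,r2:6,r3:6
  c2: issue ADD r0<-Add1  regs: r0:Add1,r1:2,r2:6,r3:6
  c3: issue SUB r3<-Add2  regs: r0:Add1,r1:2,r2:6,r3:Add2
  c4: issue SUB r2<-Add3  regs: r0:Add1,r1:2,r2:Add3,r3:Add2
  c5: stall  regs: r0:Add1,r1:2,r2:Add3,r3:Add2
  c6: CDB Add2=-4; issue SUB r2<-Add2  regs: r0:Add1,r1:2,r2:Add2,r3:-4
  c7: CDB Mul1=48  regs: r0:Add1,r1:2,r2:Add2,r3:-4
  c8: -  regs: r0:Add1,r1:2,r2:Add2,r3:-4
  c9: CDB Add3=-6  regs: r0:Add1,r1:2,r2:Add2,r3:-4
  c10: CDB Add1=96  regs: r0:96,r1:2,r2:Add2,r3:-4
  c11: -  regs: r0:96,r1:2,r2:Add2,r3:-4
  c12: -  regs: r0:96,r1:2,r2:Add2,r3:-4
  c13: CDB Add2=-94  regs: r0:96,r1:2,r2:-94,r3:-4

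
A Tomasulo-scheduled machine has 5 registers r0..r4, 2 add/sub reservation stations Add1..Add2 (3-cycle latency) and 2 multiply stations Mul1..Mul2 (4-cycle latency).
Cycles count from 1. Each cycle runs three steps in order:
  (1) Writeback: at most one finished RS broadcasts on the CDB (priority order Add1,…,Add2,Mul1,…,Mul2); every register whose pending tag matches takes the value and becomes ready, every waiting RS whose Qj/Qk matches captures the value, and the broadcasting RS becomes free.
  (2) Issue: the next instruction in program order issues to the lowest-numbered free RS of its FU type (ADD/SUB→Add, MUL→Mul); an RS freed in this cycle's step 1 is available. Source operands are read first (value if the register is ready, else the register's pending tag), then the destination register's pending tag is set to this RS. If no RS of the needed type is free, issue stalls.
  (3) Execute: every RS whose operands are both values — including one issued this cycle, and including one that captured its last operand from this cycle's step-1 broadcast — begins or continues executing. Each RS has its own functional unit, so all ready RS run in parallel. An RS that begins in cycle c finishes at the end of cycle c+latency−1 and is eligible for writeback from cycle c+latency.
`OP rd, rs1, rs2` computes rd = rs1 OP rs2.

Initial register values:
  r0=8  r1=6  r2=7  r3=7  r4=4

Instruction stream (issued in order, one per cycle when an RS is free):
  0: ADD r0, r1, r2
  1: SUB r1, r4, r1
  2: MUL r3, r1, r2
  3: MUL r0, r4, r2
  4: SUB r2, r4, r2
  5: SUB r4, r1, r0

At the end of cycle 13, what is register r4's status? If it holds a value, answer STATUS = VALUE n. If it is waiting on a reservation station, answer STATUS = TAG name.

STATUS = VALUE -30

cycle 1: issue ADD r0<-Add1 // r0:Add1,r1:6,r2:7,r3:7,r4:4
cycle 2: issue SUB r1<-Add2 // r0:Add1,r1:Add2,r2:7,r3:7,r4:4
cycle 3: issue MUL r3<-Mul1 // r0:Add1,r1:Add2,r2:7,r3:Mul1,r4:4
cycle 4: CDB Add1=13; issue MUL r0<-Mul2 // r0:Mul2,r1:Add2,r2:7,r3:Mul1,r4:4
cycle 5: CDB Add2=-2; issue SUB r2<-Add1 // r0:Mul2,r1:-2,r2:Add1,r3:Mul1,r4:4
cycle 6: issue SUB r4<-Add2 // r0:Mul2,r1:-2,r2:Add1,r3:Mul1,r4:Add2
cycle 7: - // r0:Mul2,r1:-2,r2:Add1,r3:Mul1,r4:Add2
cycle 8: CDB Add1=-3 // r0:Mul2,r1:-2,r2:-3,r3:Mul1,r4:Add2
cycle 9: CDB Mul1=-14 // r0:Mul2,r1:-2,r2:-3,r3:-14,r4:Add2
cycle 10: CDB Mul2=28 // r0:28,r1:-2,r2:-3,r3:-14,r4:Add2
cycle 11: - // r0:28,r1:-2,r2:-3,r3:-14,r4:Add2
cycle 12: - // r0:28,r1:-2,r2:-3,r3:-14,r4:Add2
cycle 13: CDB Add2=-30 // r0:28,r1:-2,r2:-3,r3:-14,r4:-30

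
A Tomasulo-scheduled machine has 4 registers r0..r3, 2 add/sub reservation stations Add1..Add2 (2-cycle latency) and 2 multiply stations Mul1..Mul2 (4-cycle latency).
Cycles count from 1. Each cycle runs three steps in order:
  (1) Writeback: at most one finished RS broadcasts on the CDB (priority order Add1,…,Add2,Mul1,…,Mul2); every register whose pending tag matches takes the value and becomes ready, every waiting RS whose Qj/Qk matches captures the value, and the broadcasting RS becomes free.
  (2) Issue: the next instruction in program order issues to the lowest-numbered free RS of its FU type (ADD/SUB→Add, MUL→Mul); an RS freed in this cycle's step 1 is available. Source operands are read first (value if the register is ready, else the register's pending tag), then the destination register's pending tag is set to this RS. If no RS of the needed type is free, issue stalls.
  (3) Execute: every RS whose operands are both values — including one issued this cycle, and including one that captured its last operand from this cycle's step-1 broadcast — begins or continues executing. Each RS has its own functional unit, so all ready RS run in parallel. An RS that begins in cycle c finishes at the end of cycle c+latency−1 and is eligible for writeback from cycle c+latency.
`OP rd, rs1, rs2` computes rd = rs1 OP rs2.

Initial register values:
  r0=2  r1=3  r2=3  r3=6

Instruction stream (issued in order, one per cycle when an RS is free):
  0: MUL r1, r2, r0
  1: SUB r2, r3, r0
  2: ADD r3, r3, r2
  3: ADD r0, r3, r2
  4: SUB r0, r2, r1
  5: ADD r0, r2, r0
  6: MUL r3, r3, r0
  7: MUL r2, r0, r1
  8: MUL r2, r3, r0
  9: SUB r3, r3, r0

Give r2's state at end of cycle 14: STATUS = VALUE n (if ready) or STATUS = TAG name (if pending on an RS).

STATUS = TAG Mul2

c1: issue MUL r1<-Mul1 | r0:2,r1:Mul1,r2:3,r3:6
c2: issue SUB r2<-Add1 | r0:2,r1:Mul1,r2:Add1,r3:6
c3: issue ADD r3<-Add2 | r0:2,r1:Mul1,r2:Add1,r3:Add2
c4: CDB Add1=4; issue ADD r0<-Add1 | r0:Add1,r1:Mul1,r2:4,r3:Add2
c5: CDB Mul1=6; stall | r0:Add1,r1:6,r2:4,r3:Add2
c6: CDB Add2=10; issue SUB r0<-Add2 | r0:Add2,r1:6,r2:4,r3:10
c7: stall | r0:Add2,r1:6,r2:4,r3:10
c8: CDB Add1=14; issue ADD r0<-Add1 | r0:Add1,r1:6,r2:4,r3:10
c9: CDB Add2=-2; issue MUL r3<-Mul1 | r0:Add1,r1:6,r2:4,r3:Mul1
c10: issue MUL r2<-Mul2 | r0:Add1,r1:6,r2:Mul2,r3:Mul1
c11: CDB Add1=2; stall | r0:2,r1:6,r2:Mul2,r3:Mul1
c12: stall | r0:2,r1:6,r2:Mul2,r3:Mul1
c13: stall | r0:2,r1:6,r2:Mul2,r3:Mul1
c14: stall | r0:2,r1:6,r2:Mul2,r3:Mul1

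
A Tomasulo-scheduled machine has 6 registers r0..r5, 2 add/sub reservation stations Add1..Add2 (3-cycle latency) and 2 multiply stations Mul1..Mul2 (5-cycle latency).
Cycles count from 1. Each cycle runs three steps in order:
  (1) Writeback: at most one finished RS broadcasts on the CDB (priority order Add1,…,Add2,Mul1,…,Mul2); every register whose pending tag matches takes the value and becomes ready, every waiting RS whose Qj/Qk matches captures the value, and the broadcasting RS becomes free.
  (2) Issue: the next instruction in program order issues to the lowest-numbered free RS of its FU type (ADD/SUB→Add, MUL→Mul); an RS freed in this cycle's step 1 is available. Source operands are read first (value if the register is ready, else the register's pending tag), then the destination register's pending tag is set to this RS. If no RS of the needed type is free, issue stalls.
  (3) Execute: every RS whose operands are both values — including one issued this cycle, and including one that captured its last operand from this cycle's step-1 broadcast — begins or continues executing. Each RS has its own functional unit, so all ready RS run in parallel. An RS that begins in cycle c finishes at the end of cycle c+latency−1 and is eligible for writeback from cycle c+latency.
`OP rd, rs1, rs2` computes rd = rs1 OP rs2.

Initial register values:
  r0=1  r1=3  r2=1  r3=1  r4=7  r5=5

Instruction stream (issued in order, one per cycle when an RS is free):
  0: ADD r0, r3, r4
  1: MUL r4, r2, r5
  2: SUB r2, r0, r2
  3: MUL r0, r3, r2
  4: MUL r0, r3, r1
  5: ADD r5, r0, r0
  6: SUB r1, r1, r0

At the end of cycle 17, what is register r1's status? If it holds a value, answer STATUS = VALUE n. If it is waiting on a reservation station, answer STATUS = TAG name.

STATUS = VALUE 0

cycle 1: issue ADD r0<-Add1 // r0:Add1,r1:3,r2:1,r3:1,r4:7,r5:5
cycle 2: issue MUL r4<-Mul1 // r0:Add1,r1:3,r2:1,r3:1,r4:Mul1,r5:5
cycle 3: issue SUB r2<-Add2 // r0:Add1,r1:3,r2:Add2,r3:1,r4:Mul1,r5:5
cycle 4: CDB Add1=8; issue MUL r0<-Mul2 // r0:Mul2,r1:3,r2:Add2,r3:1,r4:Mul1,r5:5
cycle 5: stall // r0:Mul2,r1:3,r2:Add2,r3:1,r4:Mul1,r5:5
cycle 6: stall // r0:Mul2,r1:3,r2:Add2,r3:1,r4:Mul1,r5:5
cycle 7: CDB Add2=7; stall // r0:Mul2,r1:3,r2:7,r3:1,r4:Mul1,r5:5
cycle 8: CDB Mul1=5; issue MUL r0<-Mul1 // r0:Mul1,r1:3,r2:7,r3:1,r4:5,r5:5
cycle 9: issue ADD r5<-Add1 // r0:Mul1,r1:3,r2:7,r3:1,r4:5,r5:Add1
cycle 10: issue SUB r1<-Add2 // r0:Mul1,r1:Add2,r2:7,r3:1,r4:5,r5:Add1
cycle 11: - // r0:Mul1,r1:Add2,r2:7,r3:1,r4:5,r5:Add1
cycle 12: CDB Mul2=7 // r0:Mul1,r1:Add2,r2:7,r3:1,r4:5,r5:Add1
cycle 13: CDB Mul1=3 // r0:3,r1:Add2,r2:7,r3:1,r4:5,r5:Add1
cycle 14: - // r0:3,r1:Add2,r2:7,r3:1,r4:5,r5:Add1
cycle 15: - // r0:3,r1:Add2,r2:7,r3:1,r4:5,r5:Add1
cycle 16: CDB Add1=6 // r0:3,r1:Add2,r2:7,r3:1,r4:5,r5:6
cycle 17: CDB Add2=0 // r0:3,r1:0,r2:7,r3:1,r4:5,r5:6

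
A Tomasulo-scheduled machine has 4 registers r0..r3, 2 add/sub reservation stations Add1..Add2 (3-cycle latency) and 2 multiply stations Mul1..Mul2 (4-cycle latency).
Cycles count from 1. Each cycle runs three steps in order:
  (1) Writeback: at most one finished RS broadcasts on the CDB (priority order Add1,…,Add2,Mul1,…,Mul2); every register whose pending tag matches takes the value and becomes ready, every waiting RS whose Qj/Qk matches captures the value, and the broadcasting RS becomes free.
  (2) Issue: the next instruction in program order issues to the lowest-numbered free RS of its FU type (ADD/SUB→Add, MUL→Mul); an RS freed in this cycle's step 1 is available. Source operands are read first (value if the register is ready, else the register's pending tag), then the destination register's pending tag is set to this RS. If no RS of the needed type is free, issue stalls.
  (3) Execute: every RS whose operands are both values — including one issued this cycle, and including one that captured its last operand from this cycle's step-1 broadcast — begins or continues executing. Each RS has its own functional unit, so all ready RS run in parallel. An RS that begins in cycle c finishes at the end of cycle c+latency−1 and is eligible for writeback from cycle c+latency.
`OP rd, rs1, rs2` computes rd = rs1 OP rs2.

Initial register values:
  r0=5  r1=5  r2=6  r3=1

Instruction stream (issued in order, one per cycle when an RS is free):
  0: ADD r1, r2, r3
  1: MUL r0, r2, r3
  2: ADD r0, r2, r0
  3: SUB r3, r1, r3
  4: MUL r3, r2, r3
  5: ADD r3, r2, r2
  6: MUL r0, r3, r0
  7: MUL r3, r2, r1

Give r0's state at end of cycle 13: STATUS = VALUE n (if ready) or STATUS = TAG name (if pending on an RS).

STATUS = TAG Mul1

  c1: issue ADD r1<-Add1  regs: r0:5,r1:Add1,r2:6,r3:1
  c2: issue MUL r0<-Mul1  regs: r0:Mul1,r1:Add1,r2:6,r3:1
  c3: issue ADD r0<-Add2  regs: r0:Add2,r1:Add1,r2:6,r3:1
  c4: CDB Add1=7; issue SUB r3<-Add1  regs: r0:Add2,r1:7,r2:6,r3:Add1
  c5: issue MUL r3<-Mul2  regs: r0:Add2,r1:7,r2:6,r3:Mul2
  c6: CDB Mul1=6; stall  regs: r0:Add2,r1:7,r2:6,r3:Mul2
  c7: CDB Add1=6; issue ADD r3<-Add1  regs: r0:Add2,r1:7,r2:6,r3:Add1
  c8: issue MUL r0<-Mul1  regs: r0:Mul1,r1:7,r2:6,r3:Add1
  c9: CDB Add2=12; stall  regs: r0:Mul1,r1:7,r2:6,r3:Add1
  c10: CDB Add1=12; stall  regs: r0:Mul1,r1:7,r2:6,r3:12
  c11: CDB Mul2=36; issue MUL r3<-Mul2  regs: r0:Mul1,r1:7,r2:6,r3:Mul2
  c12: -  regs: r0:Mul1,r1:7,r2:6,r3:Mul2
  c13: -  regs: r0:Mul1,r1:7,r2:6,r3:Mul2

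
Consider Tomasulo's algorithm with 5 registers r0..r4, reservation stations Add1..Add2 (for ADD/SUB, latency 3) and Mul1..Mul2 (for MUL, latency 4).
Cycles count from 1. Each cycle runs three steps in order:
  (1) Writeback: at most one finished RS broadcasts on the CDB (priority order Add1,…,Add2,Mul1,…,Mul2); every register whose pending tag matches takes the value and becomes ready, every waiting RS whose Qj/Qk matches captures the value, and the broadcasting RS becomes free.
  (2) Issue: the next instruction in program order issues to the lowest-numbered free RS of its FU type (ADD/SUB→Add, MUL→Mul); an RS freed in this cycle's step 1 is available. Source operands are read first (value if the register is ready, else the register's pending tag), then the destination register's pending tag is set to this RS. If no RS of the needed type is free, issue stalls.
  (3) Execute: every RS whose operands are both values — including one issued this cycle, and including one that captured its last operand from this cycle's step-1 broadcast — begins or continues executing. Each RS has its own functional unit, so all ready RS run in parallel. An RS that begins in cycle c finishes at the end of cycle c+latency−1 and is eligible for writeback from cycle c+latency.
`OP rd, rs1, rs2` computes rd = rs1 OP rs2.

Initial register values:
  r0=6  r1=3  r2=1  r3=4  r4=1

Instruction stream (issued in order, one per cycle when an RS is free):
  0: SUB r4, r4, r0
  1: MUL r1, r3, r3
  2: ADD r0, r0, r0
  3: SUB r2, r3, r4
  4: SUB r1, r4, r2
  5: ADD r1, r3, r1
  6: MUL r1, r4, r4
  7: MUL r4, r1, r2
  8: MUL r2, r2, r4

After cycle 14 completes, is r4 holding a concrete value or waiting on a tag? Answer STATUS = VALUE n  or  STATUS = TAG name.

STATUS = TAG Mul2

c1: issue SUB r4<-Add1 | r0:6,r1:3,r2:1,r3:4,r4:Add1
c2: issue MUL r1<-Mul1 | r0:6,r1:Mul1,r2:1,r3:4,r4:Add1
c3: issue ADD r0<-Add2 | r0:Add2,r1:Mul1,r2:1,r3:4,r4:Add1
c4: CDB Add1=-5; issue SUB r2<-Add1 | r0:Add2,r1:Mul1,r2:Add1,r3:4,r4:-5
c5: stall | r0:Add2,r1:Mul1,r2:Add1,r3:4,r4:-5
c6: CDB Add2=12; issue SUB r1<-Add2 | r0:12,r1:Add2,r2:Add1,r3:4,r4:-5
c7: CDB Add1=9; issue ADD r1<-Add1 | r0:12,r1:Add1,r2:9,r3:4,r4:-5
c8: CDB Mul1=16; issue MUL r1<-Mul1 | r0:12,r1:Mul1,r2:9,r3:4,r4:-5
c9: issue MUL r4<-Mul2 | r0:12,r1:Mul1,r2:9,r3:4,r4:Mul2
c10: CDB Add2=-14; stall | r0:12,r1:Mul1,r2:9,r3:4,r4:Mul2
c11: stall | r0:12,r1:Mul1,r2:9,r3:4,r4:Mul2
c12: CDB Mul1=25; issue MUL r2<-Mul1 | r0:12,r1:25,r2:Mul1,r3:4,r4:Mul2
c13: CDB Add1=-10 | r0:12,r1:25,r2:Mul1,r3:4,r4:Mul2
c14: - | r0:12,r1:25,r2:Mul1,r3:4,r4:Mul2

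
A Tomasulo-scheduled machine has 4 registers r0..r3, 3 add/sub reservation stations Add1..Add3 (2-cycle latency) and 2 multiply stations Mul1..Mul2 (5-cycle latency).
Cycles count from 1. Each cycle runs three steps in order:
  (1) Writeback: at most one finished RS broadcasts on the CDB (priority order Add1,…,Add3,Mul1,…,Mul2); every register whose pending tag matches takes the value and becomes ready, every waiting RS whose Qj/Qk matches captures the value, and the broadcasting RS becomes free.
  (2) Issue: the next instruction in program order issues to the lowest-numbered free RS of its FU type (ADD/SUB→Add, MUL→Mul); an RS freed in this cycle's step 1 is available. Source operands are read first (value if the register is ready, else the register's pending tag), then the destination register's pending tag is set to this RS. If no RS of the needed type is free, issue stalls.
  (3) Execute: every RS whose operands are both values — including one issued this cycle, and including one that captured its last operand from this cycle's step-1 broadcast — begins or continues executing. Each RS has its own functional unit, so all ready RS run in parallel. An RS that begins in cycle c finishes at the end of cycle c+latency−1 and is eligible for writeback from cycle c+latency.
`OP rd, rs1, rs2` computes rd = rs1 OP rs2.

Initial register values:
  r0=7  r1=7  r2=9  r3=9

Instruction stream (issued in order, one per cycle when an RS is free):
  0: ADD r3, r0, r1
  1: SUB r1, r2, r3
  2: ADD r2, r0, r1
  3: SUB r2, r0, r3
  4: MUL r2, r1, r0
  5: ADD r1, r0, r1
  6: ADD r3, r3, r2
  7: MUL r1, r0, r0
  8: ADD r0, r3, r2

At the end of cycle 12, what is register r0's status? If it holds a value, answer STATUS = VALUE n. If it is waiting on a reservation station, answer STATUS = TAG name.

  c1: issue ADD r3<-Add1  regs: r0:7,r1:7,r2:9,r3:Add1
  c2: issue SUB r1<-Add2  regs: r0:7,r1:Add2,r2:9,r3:Add1
  c3: CDB Add1=14; issue ADD r2<-Add1  regs: r0:7,r1:Add2,r2:Add1,r3:14
  c4: issue SUB r2<-Add3  regs: r0:7,r1:Add2,r2:Add3,r3:14
  c5: CDB Add2=-5; issue MUL r2<-Mul1  regs: r0:7,r1:-5,r2:Mul1,r3:14
  c6: CDB Add3=-7; issue ADD r1<-Add2  regs: r0:7,r1:Add2,r2:Mul1,r3:14
  c7: CDB Add1=2; issue ADD r3<-Add1  regs: r0:7,r1:Add2,r2:Mul1,r3:Add1
  c8: CDB Add2=2; issue MUL r1<-Mul2  regs: r0:7,r1:Mul2,r2:Mul1,r3:Add1
  c9: issue ADD r0<-Add2  regs: r0:Add2,r1:Mul2,r2:Mul1,r3:Add1
  c10: CDB Mul1=-35  regs: r0:Add2,r1:Mul2,r2:-35,r3:Add1
  c11: -  regs: r0:Add2,r1:Mul2,r2:-35,r3:Add1
  c12: CDB Add1=-21  regs: r0:Add2,r1:Mul2,r2:-35,r3:-21

STATUS = TAG Add2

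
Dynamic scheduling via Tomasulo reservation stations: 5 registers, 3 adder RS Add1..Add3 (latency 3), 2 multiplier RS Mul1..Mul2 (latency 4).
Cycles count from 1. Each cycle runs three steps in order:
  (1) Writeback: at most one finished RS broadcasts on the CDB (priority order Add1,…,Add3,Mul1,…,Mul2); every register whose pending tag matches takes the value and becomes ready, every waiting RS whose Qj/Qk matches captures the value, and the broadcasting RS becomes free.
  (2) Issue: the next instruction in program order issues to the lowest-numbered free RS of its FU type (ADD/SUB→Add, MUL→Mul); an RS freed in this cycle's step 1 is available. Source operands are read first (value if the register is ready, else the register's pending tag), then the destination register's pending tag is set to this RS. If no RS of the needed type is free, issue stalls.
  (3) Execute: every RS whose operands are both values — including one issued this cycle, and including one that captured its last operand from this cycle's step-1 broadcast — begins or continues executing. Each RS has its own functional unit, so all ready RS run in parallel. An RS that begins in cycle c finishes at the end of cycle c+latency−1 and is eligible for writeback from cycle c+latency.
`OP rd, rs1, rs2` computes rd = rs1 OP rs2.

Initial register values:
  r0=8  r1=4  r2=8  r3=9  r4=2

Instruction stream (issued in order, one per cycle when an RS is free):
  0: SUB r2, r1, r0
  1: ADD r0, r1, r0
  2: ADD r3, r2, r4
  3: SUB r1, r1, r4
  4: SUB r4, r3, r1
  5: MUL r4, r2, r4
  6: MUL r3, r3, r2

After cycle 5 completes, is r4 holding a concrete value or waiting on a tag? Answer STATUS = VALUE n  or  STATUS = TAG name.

STATUS = TAG Add2

  c1: issue SUB r2<-Add1  regs: r0:8,r1:4,r2:Add1,r3:9,r4:2
  c2: issue ADD r0<-Add2  regs: r0:Add2,r1:4,r2:Add1,r3:9,r4:2
  c3: issue ADD r3<-Add3  regs: r0:Add2,r1:4,r2:Add1,r3:Add3,r4:2
  c4: CDB Add1=-4; issue SUB r1<-Add1  regs: r0:Add2,r1:Add1,r2:-4,r3:Add3,r4:2
  c5: CDB Add2=12; issue SUB r4<-Add2  regs: r0:12,r1:Add1,r2:-4,r3:Add3,r4:Add2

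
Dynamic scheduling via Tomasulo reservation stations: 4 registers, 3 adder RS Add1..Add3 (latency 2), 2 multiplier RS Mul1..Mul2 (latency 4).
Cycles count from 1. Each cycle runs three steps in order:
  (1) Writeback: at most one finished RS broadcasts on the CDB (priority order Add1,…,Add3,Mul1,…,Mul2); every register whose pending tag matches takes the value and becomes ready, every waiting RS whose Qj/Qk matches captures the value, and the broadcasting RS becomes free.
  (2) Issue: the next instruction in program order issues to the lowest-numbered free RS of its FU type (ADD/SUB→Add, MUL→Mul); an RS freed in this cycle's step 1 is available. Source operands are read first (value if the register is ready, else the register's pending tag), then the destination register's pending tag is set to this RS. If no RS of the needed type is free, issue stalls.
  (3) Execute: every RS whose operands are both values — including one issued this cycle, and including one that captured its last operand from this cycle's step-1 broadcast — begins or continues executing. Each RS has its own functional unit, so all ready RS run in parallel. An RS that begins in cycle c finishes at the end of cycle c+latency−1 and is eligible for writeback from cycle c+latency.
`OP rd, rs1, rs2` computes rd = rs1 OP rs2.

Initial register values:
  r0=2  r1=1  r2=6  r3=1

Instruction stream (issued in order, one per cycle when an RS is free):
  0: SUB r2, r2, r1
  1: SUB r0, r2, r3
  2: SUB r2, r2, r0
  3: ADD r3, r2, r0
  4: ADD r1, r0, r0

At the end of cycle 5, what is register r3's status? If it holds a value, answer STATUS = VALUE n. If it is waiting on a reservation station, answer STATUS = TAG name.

STATUS = TAG Add3

cycle 1: issue SUB r2<-Add1 // r0:2,r1:1,r2:Add1,r3:1
cycle 2: issue SUB r0<-Add2 // r0:Add2,r1:1,r2:Add1,r3:1
cycle 3: CDB Add1=5; issue SUB r2<-Add1 // r0:Add2,r1:1,r2:Add1,r3:1
cycle 4: issue ADD r3<-Add3 // r0:Add2,r1:1,r2:Add1,r3:Add3
cycle 5: CDB Add2=4; issue ADD r1<-Add2 // r0:4,r1:Add2,r2:Add1,r3:Add3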